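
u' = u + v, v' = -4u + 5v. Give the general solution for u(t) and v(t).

u(t) = -C_1e^(3t) - C_2te^(3t), v(t) = -2C_1e^(3t) - 2C_2te^(3t) - C_2e^(3t)

Coefficient matrix A = [[1, 1], [-4, 5]].
Characteristic polynomial det(A - λI) = λ^2 - 6λ + 9 = 0.
Single eigenvalue λ = 3 with algebraic multiplicity 2.
Eigenvector v = (-1,-2); generalized eigenvector w with (A-λI)w=v is (0,-1).
General solution: e^(3t)[C_1·v + C_2·(t·v + w)].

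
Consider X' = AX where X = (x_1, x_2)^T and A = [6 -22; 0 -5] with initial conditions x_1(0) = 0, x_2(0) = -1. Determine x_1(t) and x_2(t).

x_1(t) = 2e^(6t) - 2e^(-5t), x_2(t) = -e^(-5t)

Coefficient matrix A = [[6, -22], [0, -5]].
Characteristic polynomial det(A - λI) = λ^2 - λ - 30 = 0.
Eigenvalues λ = -5, 6.
For λ=-5: (A-λI) row 1 is [11, -22], so an eigenvector is (-2, -1).
For λ=6: (A-λI) row 1 is [0, -22], so an eigenvector is (1, 0).
General solution: C_1e^(-5t)(-2,-1) + C_2e^(6t)(1,0).
Applying x_1(0)=0, x_2(0)=-1 gives C_1=1, C_2=2.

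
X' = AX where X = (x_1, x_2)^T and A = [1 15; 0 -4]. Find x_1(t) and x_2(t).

x_1(t) = C_1e^(t) - 3C_2e^(-4t), x_2(t) = C_2e^(-4t)

Coefficient matrix A = [[1, 15], [0, -4]].
Characteristic polynomial det(A - λI) = λ^2 + 3λ - 4 = 0.
Eigenvalues λ = 1, -4.
For λ=1: (A-λI) row 1 is [0, 15], so an eigenvector is (1, 0).
For λ=-4: (A-λI) row 1 is [5, 15], so an eigenvector is (-3, 1).
General solution: C_1e^(t)(1,0) + C_2e^(-4t)(-3,1).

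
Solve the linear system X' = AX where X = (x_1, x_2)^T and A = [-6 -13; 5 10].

x_1(t) = -2K_1e^(2t)sin(t) - 3K_1e^(2t)cos(t) - 3K_2e^(2t)sin(t) + 2K_2e^(2t)cos(t), x_2(t) = K_1e^(2t)sin(t) + 2K_1e^(2t)cos(t) + 2K_2e^(2t)sin(t) - K_2e^(2t)cos(t)

Coefficient matrix A = [[-6, -13], [5, 10]].
Characteristic polynomial det(A - λI) = λ^2 - 4λ + 5 = 0.
Eigenvalues λ = 2 ± i (complex conjugate pair).
For λ=2+i: an eigenvector is (-3,2) - i(-2,1) = (-3 + 2i, 2 - i).
A real fundamental pair from Re and Im of e^((2+i)t)v: X_1 = e^(2t)(cos(t)·(-3,2) + sin(t)·(-2,1)), X_2 = e^(2t)(sin(t)·(-3,2) - cos(t)·(-2,1)).
General solution: K_1X_1 + K_2X_2.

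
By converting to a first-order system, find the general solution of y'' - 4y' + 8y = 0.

y(t) = C_1e^(2t)cos(2t) + C_2e^(2t)sin(2t)

Let x_1 = y, x_2 = y'. Then x_1' = x_2 and x_2' = -8x_1 + 4x_2.
A = [[0,1],[-8,4]]; det(A-λI) = λ^2 - 4λ + 8.
Eigenvalues λ = 2 ± 2i.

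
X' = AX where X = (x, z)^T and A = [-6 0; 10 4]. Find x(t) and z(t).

Coefficient matrix A = [[-6, 0], [10, 4]].
Characteristic polynomial det(A - λI) = λ^2 + 2λ - 24 = 0.
Eigenvalues λ = 4, -6.
For λ=4: (A-λI) row 1 is [-10, 0], so an eigenvector is (0, -1).
For λ=-6: (A-λI) row 2 is [10, 10], so an eigenvector is (1, -1).
General solution: K_1e^(4t)(0,-1) + K_2e^(-6t)(1,-1).

x(t) = K_2e^(-6t), z(t) = -K_1e^(4t) - K_2e^(-6t)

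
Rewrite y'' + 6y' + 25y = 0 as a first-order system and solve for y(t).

Let x_1 = y, x_2 = y'. Then x_1' = x_2 and x_2' = -25x_1 - 6x_2.
A = [[0,1],[-25,-6]]; det(A-λI) = λ^2 + 6λ + 25.
Eigenvalues λ = -3 ± 4i.

y(t) = C_1e^(-3t)cos(4t) + C_2e^(-3t)sin(4t)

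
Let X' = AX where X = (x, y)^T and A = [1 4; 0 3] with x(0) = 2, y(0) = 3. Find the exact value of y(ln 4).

192

A = [[1,4],[0,3]]; eigenvalues λ = 1, 3.
Eigenvectors: (1,0) for λ=1, (2,1) for λ=3.
From the initial condition, c_1 = -4, c_2 = 3.
y(ln 4) = (-4)(4^1)(0) + (3)(4^3)(1) = 192.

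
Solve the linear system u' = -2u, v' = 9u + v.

Coefficient matrix A = [[-2, 0], [9, 1]].
Characteristic polynomial det(A - λI) = λ^2 + λ - 2 = 0.
Eigenvalues λ = 1, -2.
For λ=1: (A-λI) row 1 is [-3, 0], so an eigenvector is (0, -1).
For λ=-2: (A-λI) row 2 is [9, 3], so an eigenvector is (-1, 3).
General solution: C_1e^(t)(0,-1) + C_2e^(-2t)(-1,3).

u(t) = -C_2e^(-2t), v(t) = -C_1e^(t) + 3C_2e^(-2t)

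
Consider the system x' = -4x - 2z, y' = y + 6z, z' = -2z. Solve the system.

x(t) = c_1e^(-4t) - c_3e^(-2t), y(t) = c_2e^(t) - 2c_3e^(-2t), z(t) = c_3e^(-2t)

Coefficient matrix A = [[-4, 0, -2], [0, 1, 6], [0, 0, -2]].
det(A - λI) = 0 gives eigenvalues λ = -4, 1, -2.
For λ=-4: eigenvector (1,0,0).
For λ=1: eigenvector (0,1,0).
For λ=-2: eigenvector (-1,-2,1).
General solution: c_1e^(-4t)(1,0,0) + c_2e^(t)(0,1,0) + c_3e^(-2t)(-1,-2,1).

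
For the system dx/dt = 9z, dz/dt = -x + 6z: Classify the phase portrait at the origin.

unstable improper node

A = [[0,9],[-1,6]]; det(A-λI) = λ^2 - 6λ + 9.
repeated λ = 3 with a single eigenvector.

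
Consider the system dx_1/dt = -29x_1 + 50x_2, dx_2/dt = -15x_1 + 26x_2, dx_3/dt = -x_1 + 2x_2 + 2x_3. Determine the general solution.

x_1(t) = -2C_1e^(-4t) + 5C_2e^(t), x_2(t) = -C_1e^(-4t) + 3C_2e^(t), x_3(t) = -C_2e^(t) + C_3e^(2t)

Coefficient matrix A = [[-29, 50, 0], [-15, 26, 0], [-1, 2, 2]].
det(A - λI) = 0 gives eigenvalues λ = -4, 1, 2.
For λ=-4: eigenvector (-2,-1,0).
For λ=1: eigenvector (5,3,-1).
For λ=2: eigenvector (0,0,1).
General solution: C_1e^(-4t)(-2,-1,0) + C_2e^(t)(5,3,-1) + C_3e^(2t)(0,0,1).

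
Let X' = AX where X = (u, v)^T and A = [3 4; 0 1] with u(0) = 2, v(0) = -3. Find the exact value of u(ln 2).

A = [[3,4],[0,1]]; eigenvalues λ = 3, 1.
Eigenvectors: (1,0) for λ=3, (2,-1) for λ=1.
From the initial condition, c_1 = -4, c_2 = 3.
u(ln 2) = (-4)(2^3)(1) + (3)(2^1)(2) = -20.

-20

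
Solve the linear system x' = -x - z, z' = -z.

x(t) = C_1e^(-t) + C_2te^(-t) - 3C_2e^(-t), z(t) = -C_2e^(-t)

Coefficient matrix A = [[-1, -1], [0, -1]].
Characteristic polynomial det(A - λI) = λ^2 + 2λ + 1 = 0.
Single eigenvalue λ = -1 with algebraic multiplicity 2.
Eigenvector v = (1,0); generalized eigenvector w with (A-λI)w=v is (-3,-1).
General solution: e^(-t)[C_1·v + C_2·(t·v + w)].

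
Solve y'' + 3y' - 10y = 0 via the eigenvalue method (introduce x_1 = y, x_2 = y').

y(t) = K_1e^(-5t) + K_2e^(2t)

Let x_1 = y, x_2 = y'. Then x_1' = x_2 and x_2' = 10x_1 - 3x_2.
A = [[0,1],[10,-3]]; det(A-λI) = λ^2 + 3λ - 10.
Eigenvalues λ = -5, 2 with eigenvectors (1,-5), (1,2).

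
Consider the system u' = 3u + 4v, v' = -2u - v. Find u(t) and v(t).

u(t) = -K_1e^(t)sin(2t) + K_1e^(t)cos(2t) + K_2e^(t)sin(2t) + K_2e^(t)cos(2t), v(t) = -K_1e^(t)cos(2t) - K_2e^(t)sin(2t)

Coefficient matrix A = [[3, 4], [-2, -1]].
Characteristic polynomial det(A - λI) = λ^2 - 2λ + 5 = 0.
Eigenvalues λ = 1 ± 2i (complex conjugate pair).
For λ=1+2i: an eigenvector is (1,-1) - i(-1,0) = (1 + i, -1).
A real fundamental pair from Re and Im of e^((1+2i)t)v: X_1 = e^(t)(cos(2t)·(1,-1) + sin(2t)·(-1,0)), X_2 = e^(t)(sin(2t)·(1,-1) - cos(2t)·(-1,0)).
General solution: K_1X_1 + K_2X_2.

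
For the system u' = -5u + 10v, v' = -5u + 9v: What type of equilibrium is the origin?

unstable spiral

A = [[-5,10],[-5,9]]; det(A-λI) = λ^2 - 4λ + 5.
λ = 2 ± i: positive real part.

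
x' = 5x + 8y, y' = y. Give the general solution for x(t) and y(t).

x(t) = -c_1e^(5t) + 2c_2e^(t), y(t) = -c_2e^(t)

Coefficient matrix A = [[5, 8], [0, 1]].
Characteristic polynomial det(A - λI) = λ^2 - 6λ + 5 = 0.
Eigenvalues λ = 5, 1.
For λ=5: (A-λI) row 1 is [0, 8], so an eigenvector is (-1, 0).
For λ=1: (A-λI) row 1 is [4, 8], so an eigenvector is (2, -1).
General solution: c_1e^(5t)(-1,0) + c_2e^(t)(2,-1).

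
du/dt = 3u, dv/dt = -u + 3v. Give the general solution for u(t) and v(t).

Coefficient matrix A = [[3, 0], [-1, 3]].
Characteristic polynomial det(A - λI) = λ^2 - 6λ + 9 = 0.
Single eigenvalue λ = 3 with algebraic multiplicity 2.
Eigenvector v = (0,-1); generalized eigenvector w with (A-λI)w=v is (1,-3).
General solution: e^(3t)[K_1·v + K_2·(t·v + w)].

u(t) = K_2e^(3t), v(t) = -K_1e^(3t) - K_2te^(3t) - 3K_2e^(3t)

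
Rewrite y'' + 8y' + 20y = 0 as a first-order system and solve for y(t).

Let x_1 = y, x_2 = y'. Then x_1' = x_2 and x_2' = -20x_1 - 8x_2.
A = [[0,1],[-20,-8]]; det(A-λI) = λ^2 + 8λ + 20.
Eigenvalues λ = -4 ± 2i.

y(t) = K_1e^(-4t)cos(2t) + K_2e^(-4t)sin(2t)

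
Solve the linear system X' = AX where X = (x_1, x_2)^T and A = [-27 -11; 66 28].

Coefficient matrix A = [[-27, -11], [66, 28]].
Characteristic polynomial det(A - λI) = λ^2 - λ - 30 = 0.
Eigenvalues λ = -5, 6.
For λ=-5: (A-λI) row 1 is [-22, -11], so an eigenvector is (-1, 2).
For λ=6: (A-λI) row 1 is [-33, -11], so an eigenvector is (1, -3).
General solution: c_1e^(-5t)(-1,2) + c_2e^(6t)(1,-3).

x_1(t) = -c_1e^(-5t) + c_2e^(6t), x_2(t) = 2c_1e^(-5t) - 3c_2e^(6t)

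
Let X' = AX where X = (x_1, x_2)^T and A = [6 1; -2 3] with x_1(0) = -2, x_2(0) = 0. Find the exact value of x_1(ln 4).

A = [[6,1],[-2,3]]; eigenvalues λ = 4, 5.
Eigenvectors: (-1,2) for λ=4, (1,-1) for λ=5.
From the initial condition, c_1 = -2, c_2 = -4.
x_1(ln 4) = (-2)(4^4)(-1) + (-4)(4^5)(1) = -3584.

-3584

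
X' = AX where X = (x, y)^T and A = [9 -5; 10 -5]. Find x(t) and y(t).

Coefficient matrix A = [[9, -5], [10, -5]].
Characteristic polynomial det(A - λI) = λ^2 - 4λ + 5 = 0.
Eigenvalues λ = 2 ± i (complex conjugate pair).
For λ=2+i: an eigenvector is (-2,-3) - i(1,1) = (-2 - i, -3 - i).
A real fundamental pair from Re and Im of e^((2+i)t)v: X_1 = e^(2t)(cos(t)·(-2,-3) + sin(t)·(1,1)), X_2 = e^(2t)(sin(t)·(-2,-3) - cos(t)·(1,1)).
General solution: C_1X_1 + C_2X_2.

x(t) = C_1e^(2t)sin(t) - 2C_1e^(2t)cos(t) - 2C_2e^(2t)sin(t) - C_2e^(2t)cos(t), y(t) = C_1e^(2t)sin(t) - 3C_1e^(2t)cos(t) - 3C_2e^(2t)sin(t) - C_2e^(2t)cos(t)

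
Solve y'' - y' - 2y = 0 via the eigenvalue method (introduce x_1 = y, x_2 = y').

Let x_1 = y, x_2 = y'. Then x_1' = x_2 and x_2' = 2x_1 + x_2.
A = [[0,1],[2,1]]; det(A-λI) = λ^2 - λ - 2.
Eigenvalues λ = -1, 2 with eigenvectors (1,-1), (1,2).

y(t) = K_1e^(-t) + K_2e^(2t)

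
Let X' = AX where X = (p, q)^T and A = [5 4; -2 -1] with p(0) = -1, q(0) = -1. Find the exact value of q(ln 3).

A = [[5,4],[-2,-1]]; eigenvalues λ = 1, 3.
Eigenvectors: (-1,1) for λ=1, (2,-1) for λ=3.
From the initial condition, c_1 = -3, c_2 = -2.
q(ln 3) = (-3)(3^1)(1) + (-2)(3^3)(-1) = 45.

45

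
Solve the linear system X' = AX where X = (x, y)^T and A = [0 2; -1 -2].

x(t) = K_1e^(-t)sin(t) + K_1e^(-t)cos(t) + K_2e^(-t)sin(t) - K_2e^(-t)cos(t), y(t) = -K_1e^(-t)sin(t) + K_2e^(-t)cos(t)

Coefficient matrix A = [[0, 2], [-1, -2]].
Characteristic polynomial det(A - λI) = λ^2 + 2λ + 2 = 0.
Eigenvalues λ = -1 ± i (complex conjugate pair).
For λ=-1+i: an eigenvector is (1,0) - i(1,-1) = (1 - i, 0 + i).
A real fundamental pair from Re and Im of e^((-1+i)t)v: X_1 = e^(-t)(cos(t)·(1,0) + sin(t)·(1,-1)), X_2 = e^(-t)(sin(t)·(1,0) - cos(t)·(1,-1)).
General solution: K_1X_1 + K_2X_2.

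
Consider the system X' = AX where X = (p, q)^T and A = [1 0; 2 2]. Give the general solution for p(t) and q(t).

Coefficient matrix A = [[1, 0], [2, 2]].
Characteristic polynomial det(A - λI) = λ^2 - 3λ + 2 = 0.
Eigenvalues λ = 2, 1.
For λ=2: (A-λI) row 1 is [-1, 0], so an eigenvector is (0, -1).
For λ=1: (A-λI) row 2 is [2, 1], so an eigenvector is (-1, 2).
General solution: K_1e^(2t)(0,-1) + K_2e^(t)(-1,2).

p(t) = -K_2e^(t), q(t) = -K_1e^(2t) + 2K_2e^(t)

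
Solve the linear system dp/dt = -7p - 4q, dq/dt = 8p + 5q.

p(t) = -K_1e^(-3t) - K_2e^(t), q(t) = K_1e^(-3t) + 2K_2e^(t)

Coefficient matrix A = [[-7, -4], [8, 5]].
Characteristic polynomial det(A - λI) = λ^2 + 2λ - 3 = 0.
Eigenvalues λ = -3, 1.
For λ=-3: (A-λI) row 1 is [-4, -4], so an eigenvector is (-1, 1).
For λ=1: (A-λI) row 1 is [-8, -4], so an eigenvector is (-1, 2).
General solution: K_1e^(-3t)(-1,1) + K_2e^(t)(-1,2).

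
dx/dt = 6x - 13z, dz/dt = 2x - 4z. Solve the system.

Coefficient matrix A = [[6, -13], [2, -4]].
Characteristic polynomial det(A - λI) = λ^2 - 2λ + 2 = 0.
Eigenvalues λ = 1 ± i (complex conjugate pair).
For λ=1+i: an eigenvector is (-2,-1) - i(3,1) = (-2 - 3i, -1 - i).
A real fundamental pair from Re and Im of e^((1+i)t)v: X_1 = e^(t)(cos(t)·(-2,-1) + sin(t)·(3,1)), X_2 = e^(t)(sin(t)·(-2,-1) - cos(t)·(3,1)).
General solution: K_1X_1 + K_2X_2.

x(t) = 3K_1e^(t)sin(t) - 2K_1e^(t)cos(t) - 2K_2e^(t)sin(t) - 3K_2e^(t)cos(t), z(t) = K_1e^(t)sin(t) - K_1e^(t)cos(t) - K_2e^(t)sin(t) - K_2e^(t)cos(t)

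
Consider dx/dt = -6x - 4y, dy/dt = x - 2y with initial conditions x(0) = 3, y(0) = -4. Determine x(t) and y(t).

x(t) = 10te^(-4t) + 3e^(-4t), y(t) = -5te^(-4t) - 4e^(-4t)

Coefficient matrix A = [[-6, -4], [1, -2]].
Characteristic polynomial det(A - λI) = λ^2 + 8λ + 16 = 0.
Single eigenvalue λ = -4 with algebraic multiplicity 2.
Eigenvector v = (2,-1); generalized eigenvector w with (A-λI)w=v is (-3,1).
General solution: e^(-4t)[C_1·v + C_2·(t·v + w)].
Applying x(0)=3, y(0)=-4 gives C_1=9, C_2=5.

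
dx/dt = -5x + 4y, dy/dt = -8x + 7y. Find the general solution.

Coefficient matrix A = [[-5, 4], [-8, 7]].
Characteristic polynomial det(A - λI) = λ^2 - 2λ - 3 = 0.
Eigenvalues λ = -1, 3.
For λ=-1: (A-λI) row 1 is [-4, 4], so an eigenvector is (-1, -1).
For λ=3: (A-λI) row 1 is [-8, 4], so an eigenvector is (-1, -2).
General solution: c_1e^(-t)(-1,-1) + c_2e^(3t)(-1,-2).

x(t) = -c_1e^(-t) - c_2e^(3t), y(t) = -c_1e^(-t) - 2c_2e^(3t)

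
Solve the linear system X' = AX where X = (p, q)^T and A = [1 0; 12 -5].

Coefficient matrix A = [[1, 0], [12, -5]].
Characteristic polynomial det(A - λI) = λ^2 + 4λ - 5 = 0.
Eigenvalues λ = 1, -5.
For λ=1: (A-λI) row 2 is [12, -6], so an eigenvector is (1, 2).
For λ=-5: (A-λI) row 1 is [6, 0], so an eigenvector is (0, 1).
General solution: K_1e^(t)(1,2) + K_2e^(-5t)(0,1).

p(t) = K_1e^(t), q(t) = 2K_1e^(t) + K_2e^(-5t)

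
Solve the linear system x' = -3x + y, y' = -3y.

x(t) = c_1e^(-3t) + c_2te^(-3t) - c_2e^(-3t), y(t) = c_2e^(-3t)

Coefficient matrix A = [[-3, 1], [0, -3]].
Characteristic polynomial det(A - λI) = λ^2 + 6λ + 9 = 0.
Single eigenvalue λ = -3 with algebraic multiplicity 2.
Eigenvector v = (1,0); generalized eigenvector w with (A-λI)w=v is (-1,1).
General solution: e^(-3t)[c_1·v + c_2·(t·v + w)].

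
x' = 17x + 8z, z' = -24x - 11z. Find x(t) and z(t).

Coefficient matrix A = [[17, 8], [-24, -11]].
Characteristic polynomial det(A - λI) = λ^2 - 6λ + 5 = 0.
Eigenvalues λ = 5, 1.
For λ=5: (A-λI) row 1 is [12, 8], so an eigenvector is (2, -3).
For λ=1: (A-λI) row 1 is [16, 8], so an eigenvector is (-1, 2).
General solution: C_1e^(5t)(2,-3) + C_2e^(t)(-1,2).

x(t) = 2C_1e^(5t) - C_2e^(t), z(t) = -3C_1e^(5t) + 2C_2e^(t)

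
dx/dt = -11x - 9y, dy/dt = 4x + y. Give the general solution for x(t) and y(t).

x(t) = 3K_1e^(-5t) + 3K_2te^(-5t) - 2K_2e^(-5t), y(t) = -2K_1e^(-5t) - 2K_2te^(-5t) + K_2e^(-5t)

Coefficient matrix A = [[-11, -9], [4, 1]].
Characteristic polynomial det(A - λI) = λ^2 + 10λ + 25 = 0.
Single eigenvalue λ = -5 with algebraic multiplicity 2.
Eigenvector v = (3,-2); generalized eigenvector w with (A-λI)w=v is (-2,1).
General solution: e^(-5t)[K_1·v + K_2·(t·v + w)].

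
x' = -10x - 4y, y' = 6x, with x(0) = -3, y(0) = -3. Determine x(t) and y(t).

Coefficient matrix A = [[-10, -4], [6, 0]].
Characteristic polynomial det(A - λI) = λ^2 + 10λ + 24 = 0.
Eigenvalues λ = -6, -4.
For λ=-6: (A-λI) row 1 is [-4, -4], so an eigenvector is (-1, 1).
For λ=-4: (A-λI) row 1 is [-6, -4], so an eigenvector is (2, -3).
General solution: C_1e^(-6t)(-1,1) + C_2e^(-4t)(2,-3).
Applying x(0)=-3, y(0)=-3 gives C_1=15, C_2=6.

x(t) = 12e^(-4t) - 15e^(-6t), y(t) = -18e^(-4t) + 15e^(-6t)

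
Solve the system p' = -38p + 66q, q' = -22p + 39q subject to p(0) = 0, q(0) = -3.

p(t) = -18e^(6t) + 18e^(-5t), q(t) = -12e^(6t) + 9e^(-5t)

Coefficient matrix A = [[-38, 66], [-22, 39]].
Characteristic polynomial det(A - λI) = λ^2 - λ - 30 = 0.
Eigenvalues λ = 6, -5.
For λ=6: (A-λI) row 1 is [-44, 66], so an eigenvector is (3, 2).
For λ=-5: (A-λI) row 1 is [-33, 66], so an eigenvector is (-2, -1).
General solution: c_1e^(6t)(3,2) + c_2e^(-5t)(-2,-1).
Applying p(0)=0, q(0)=-3 gives c_1=-6, c_2=-9.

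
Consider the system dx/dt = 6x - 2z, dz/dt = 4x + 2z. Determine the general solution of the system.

Coefficient matrix A = [[6, -2], [4, 2]].
Characteristic polynomial det(A - λI) = λ^2 - 8λ + 20 = 0.
Eigenvalues λ = 4 ± 2i (complex conjugate pair).
For λ=4+2i: an eigenvector is (0,1) - i(-1,-1) = (0 + i, 1 + i).
A real fundamental pair from Re and Im of e^((4+2i)t)v: X_1 = e^(4t)(cos(2t)·(0,1) + sin(2t)·(-1,-1)), X_2 = e^(4t)(sin(2t)·(0,1) - cos(2t)·(-1,-1)).
General solution: c_1X_1 + c_2X_2.

x(t) = -c_1e^(4t)sin(2t) + c_2e^(4t)cos(2t), z(t) = -c_1e^(4t)sin(2t) + c_1e^(4t)cos(2t) + c_2e^(4t)sin(2t) + c_2e^(4t)cos(2t)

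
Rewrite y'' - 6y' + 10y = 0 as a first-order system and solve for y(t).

Let x_1 = y, x_2 = y'. Then x_1' = x_2 and x_2' = -10x_1 + 6x_2.
A = [[0,1],[-10,6]]; det(A-λI) = λ^2 - 6λ + 10.
Eigenvalues λ = 3 ± i.

y(t) = K_1e^(3t)cos(t) + K_2e^(3t)sin(t)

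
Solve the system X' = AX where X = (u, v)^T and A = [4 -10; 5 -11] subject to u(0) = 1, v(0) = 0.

u(t) = 2e^(-t) - e^(-6t), v(t) = e^(-t) - e^(-6t)

Coefficient matrix A = [[4, -10], [5, -11]].
Characteristic polynomial det(A - λI) = λ^2 + 7λ + 6 = 0.
Eigenvalues λ = -6, -1.
For λ=-6: (A-λI) row 1 is [10, -10], so an eigenvector is (1, 1).
For λ=-1: (A-λI) row 1 is [5, -10], so an eigenvector is (2, 1).
General solution: K_1e^(-6t)(1,1) + K_2e^(-t)(2,1).
Applying u(0)=1, v(0)=0 gives K_1=-1, K_2=1.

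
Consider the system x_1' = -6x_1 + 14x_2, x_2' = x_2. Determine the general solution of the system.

Coefficient matrix A = [[-6, 14], [0, 1]].
Characteristic polynomial det(A - λI) = λ^2 + 5λ - 6 = 0.
Eigenvalues λ = -6, 1.
For λ=-6: (A-λI) row 1 is [0, 14], so an eigenvector is (1, 0).
For λ=1: (A-λI) row 1 is [-7, 14], so an eigenvector is (2, 1).
General solution: c_1e^(-6t)(1,0) + c_2e^(t)(2,1).

x_1(t) = c_1e^(-6t) + 2c_2e^(t), x_2(t) = c_2e^(t)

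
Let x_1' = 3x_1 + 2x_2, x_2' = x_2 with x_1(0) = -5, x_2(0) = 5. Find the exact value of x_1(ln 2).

-10

A = [[3,2],[0,1]]; eigenvalues λ = 1, 3.
Eigenvectors: (1,-1) for λ=1, (1,0) for λ=3.
From the initial condition, c_1 = -5, c_2 = 0.
x_1(ln 2) = (-5)(2^1)(1) + (0)(2^3)(1) = -10.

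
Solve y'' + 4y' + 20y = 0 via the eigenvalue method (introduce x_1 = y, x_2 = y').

Let x_1 = y, x_2 = y'. Then x_1' = x_2 and x_2' = -20x_1 - 4x_2.
A = [[0,1],[-20,-4]]; det(A-λI) = λ^2 + 4λ + 20.
Eigenvalues λ = -2 ± 4i.

y(t) = c_1e^(-2t)cos(4t) + c_2e^(-2t)sin(4t)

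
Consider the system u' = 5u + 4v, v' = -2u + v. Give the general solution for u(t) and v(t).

Coefficient matrix A = [[5, 4], [-2, 1]].
Characteristic polynomial det(A - λI) = λ^2 - 6λ + 13 = 0.
Eigenvalues λ = 3 ± 2i (complex conjugate pair).
For λ=3+2i: an eigenvector is (1,-1) - i(-1,0) = (1 + i, -1).
A real fundamental pair from Re and Im of e^((3+2i)t)v: X_1 = e^(3t)(cos(2t)·(1,-1) + sin(2t)·(-1,0)), X_2 = e^(3t)(sin(2t)·(1,-1) - cos(2t)·(-1,0)).
General solution: C_1X_1 + C_2X_2.

u(t) = -C_1e^(3t)sin(2t) + C_1e^(3t)cos(2t) + C_2e^(3t)sin(2t) + C_2e^(3t)cos(2t), v(t) = -C_1e^(3t)cos(2t) - C_2e^(3t)sin(2t)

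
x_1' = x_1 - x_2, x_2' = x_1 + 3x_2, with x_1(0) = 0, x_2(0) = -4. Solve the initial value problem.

x_1(t) = 4te^(2t), x_2(t) = -4te^(2t) - 4e^(2t)

Coefficient matrix A = [[1, -1], [1, 3]].
Characteristic polynomial det(A - λI) = λ^2 - 4λ + 4 = 0.
Single eigenvalue λ = 2 with algebraic multiplicity 2.
Eigenvector v = (-1,1); generalized eigenvector w with (A-λI)w=v is (0,1).
General solution: e^(2t)[c_1·v + c_2·(t·v + w)].
Applying x_1(0)=0, x_2(0)=-4 gives c_1=0, c_2=-4.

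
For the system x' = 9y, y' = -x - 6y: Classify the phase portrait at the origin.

stable improper node

A = [[0,9],[-1,-6]]; det(A-λI) = λ^2 + 6λ + 9.
repeated λ = -3 with a single eigenvector.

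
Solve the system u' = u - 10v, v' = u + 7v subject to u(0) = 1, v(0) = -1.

Coefficient matrix A = [[1, -10], [1, 7]].
Characteristic polynomial det(A - λI) = λ^2 - 8λ + 17 = 0.
Eigenvalues λ = 4 ± i (complex conjugate pair).
For λ=4+i: an eigenvector is (-1,0) - i(3,-1) = (-1 - 3i, 0 + i).
A real fundamental pair from Re and Im of e^((4+i)t)v: X_1 = e^(4t)(cos(t)·(-1,0) + sin(t)·(3,-1)), X_2 = e^(4t)(sin(t)·(-1,0) - cos(t)·(3,-1)).
General solution: C_1X_1 + C_2X_2.
Applying u(0)=1, v(0)=-1 gives C_1=2, C_2=-1.

u(t) = 7e^(4t)sin(t) + e^(4t)cos(t), v(t) = -2e^(4t)sin(t) - e^(4t)cos(t)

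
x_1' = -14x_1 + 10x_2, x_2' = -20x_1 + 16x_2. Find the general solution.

Coefficient matrix A = [[-14, 10], [-20, 16]].
Characteristic polynomial det(A - λI) = λ^2 - 2λ - 24 = 0.
Eigenvalues λ = 6, -4.
For λ=6: (A-λI) row 1 is [-20, 10], so an eigenvector is (-1, -2).
For λ=-4: (A-λI) row 1 is [-10, 10], so an eigenvector is (-1, -1).
General solution: K_1e^(6t)(-1,-2) + K_2e^(-4t)(-1,-1).

x_1(t) = -K_1e^(6t) - K_2e^(-4t), x_2(t) = -2K_1e^(6t) - K_2e^(-4t)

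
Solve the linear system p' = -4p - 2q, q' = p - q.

Coefficient matrix A = [[-4, -2], [1, -1]].
Characteristic polynomial det(A - λI) = λ^2 + 5λ + 6 = 0.
Eigenvalues λ = -3, -2.
For λ=-3: (A-λI) row 1 is [-1, -2], so an eigenvector is (2, -1).
For λ=-2: (A-λI) row 1 is [-2, -2], so an eigenvector is (-1, 1).
General solution: K_1e^(-3t)(2,-1) + K_2e^(-2t)(-1,1).

p(t) = 2K_1e^(-3t) - K_2e^(-2t), q(t) = -K_1e^(-3t) + K_2e^(-2t)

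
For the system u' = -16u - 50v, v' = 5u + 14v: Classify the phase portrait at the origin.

A = [[-16,-50],[5,14]]; det(A-λI) = λ^2 + 2λ + 26.
λ = -1 ± 5i: negative real part.

stable spiral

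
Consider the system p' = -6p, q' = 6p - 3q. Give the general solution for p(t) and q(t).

p(t) = c_1e^(-6t), q(t) = -2c_1e^(-6t) + c_2e^(-3t)

Coefficient matrix A = [[-6, 0], [6, -3]].
Characteristic polynomial det(A - λI) = λ^2 + 9λ + 18 = 0.
Eigenvalues λ = -6, -3.
For λ=-6: (A-λI) row 2 is [6, 3], so an eigenvector is (1, -2).
For λ=-3: (A-λI) row 1 is [-3, 0], so an eigenvector is (0, 1).
General solution: c_1e^(-6t)(1,-2) + c_2e^(-3t)(0,1).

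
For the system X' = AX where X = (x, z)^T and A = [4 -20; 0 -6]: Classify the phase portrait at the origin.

A = [[4,-20],[0,-6]]; det(A-λI) = λ^2 + 2λ - 24.
λ = -6, 4: opposite signs.

saddle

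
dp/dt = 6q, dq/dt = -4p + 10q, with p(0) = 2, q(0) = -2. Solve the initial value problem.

Coefficient matrix A = [[0, 6], [-4, 10]].
Characteristic polynomial det(A - λI) = λ^2 - 10λ + 24 = 0.
Eigenvalues λ = 4, 6.
For λ=4: (A-λI) row 1 is [-4, 6], so an eigenvector is (-3, -2).
For λ=6: (A-λI) row 1 is [-6, 6], so an eigenvector is (-1, -1).
General solution: c_1e^(4t)(-3,-2) + c_2e^(6t)(-1,-1).
Applying p(0)=2, q(0)=-2 gives c_1=-4, c_2=10.

p(t) = -10e^(6t) + 12e^(4t), q(t) = -10e^(6t) + 8e^(4t)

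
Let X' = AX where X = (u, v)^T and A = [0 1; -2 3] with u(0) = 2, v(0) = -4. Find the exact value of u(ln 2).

-8

A = [[0,1],[-2,3]]; eigenvalues λ = 1, 2.
Eigenvectors: (-1,-1) for λ=1, (-1,-2) for λ=2.
From the initial condition, c_1 = -8, c_2 = 6.
u(ln 2) = (-8)(2^1)(-1) + (6)(2^2)(-1) = -8.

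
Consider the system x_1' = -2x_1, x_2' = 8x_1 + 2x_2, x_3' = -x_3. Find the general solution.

x_1(t) = C_2e^(-2t), x_2(t) = C_1e^(2t) - 2C_2e^(-2t), x_3(t) = C_3e^(-t)

Coefficient matrix A = [[-2, 0, 0], [8, 2, 0], [0, 0, -1]].
det(A - λI) = 0 gives eigenvalues λ = 2, -2, -1.
For λ=2: eigenvector (0,1,0).
For λ=-2: eigenvector (1,-2,0).
For λ=-1: eigenvector (0,0,1).
General solution: C_1e^(2t)(0,1,0) + C_2e^(-2t)(1,-2,0) + C_3e^(-t)(0,0,1).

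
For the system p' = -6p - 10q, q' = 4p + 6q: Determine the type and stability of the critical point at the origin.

center

A = [[-6,-10],[4,6]]; det(A-λI) = λ^2 + 4.
λ = 0 ± 2i: zero real part.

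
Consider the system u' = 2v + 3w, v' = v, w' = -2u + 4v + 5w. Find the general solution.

Coefficient matrix A = [[0, 2, 3], [0, 1, 0], [-2, 4, 5]].
det(A - λI) = 0 gives eigenvalues λ = 2, 1, 3.
For λ=2: eigenvector (3,0,2).
For λ=1: eigenvector (2,1,0).
For λ=3: eigenvector (1,0,1).
General solution: c_1e^(2t)(3,0,2) + c_2e^(t)(2,1,0) + c_3e^(3t)(1,0,1).

u(t) = 3c_1e^(2t) + 2c_2e^(t) + c_3e^(3t), v(t) = c_2e^(t), w(t) = 2c_1e^(2t) + c_3e^(3t)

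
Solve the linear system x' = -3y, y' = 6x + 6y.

x(t) = -c_1e^(3t)cos(3t) - c_2e^(3t)sin(3t), y(t) = -c_1e^(3t)sin(3t) + c_1e^(3t)cos(3t) + c_2e^(3t)sin(3t) + c_2e^(3t)cos(3t)

Coefficient matrix A = [[0, -3], [6, 6]].
Characteristic polynomial det(A - λI) = λ^2 - 6λ + 18 = 0.
Eigenvalues λ = 3 ± 3i (complex conjugate pair).
For λ=3+3i: an eigenvector is (-1,1) - i(0,-1) = (-1, 1 + i).
A real fundamental pair from Re and Im of e^((3+3i)t)v: X_1 = e^(3t)(cos(3t)·(-1,1) + sin(3t)·(0,-1)), X_2 = e^(3t)(sin(3t)·(-1,1) - cos(3t)·(0,-1)).
General solution: c_1X_1 + c_2X_2.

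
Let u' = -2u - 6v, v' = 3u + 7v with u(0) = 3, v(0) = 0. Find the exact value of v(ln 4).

756

A = [[-2,-6],[3,7]]; eigenvalues λ = 1, 4.
Eigenvectors: (-2,1) for λ=1, (-1,1) for λ=4.
From the initial condition, c_1 = -3, c_2 = 3.
v(ln 4) = (-3)(4^1)(1) + (3)(4^4)(1) = 756.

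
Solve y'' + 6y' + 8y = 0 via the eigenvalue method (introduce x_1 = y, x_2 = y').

Let x_1 = y, x_2 = y'. Then x_1' = x_2 and x_2' = -8x_1 - 6x_2.
A = [[0,1],[-8,-6]]; det(A-λI) = λ^2 + 6λ + 8.
Eigenvalues λ = -4, -2 with eigenvectors (1,-4), (1,-2).

y(t) = K_1e^(-4t) + K_2e^(-2t)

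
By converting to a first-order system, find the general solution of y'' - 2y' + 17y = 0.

Let x_1 = y, x_2 = y'. Then x_1' = x_2 and x_2' = -17x_1 + 2x_2.
A = [[0,1],[-17,2]]; det(A-λI) = λ^2 - 2λ + 17.
Eigenvalues λ = 1 ± 4i.

y(t) = K_1e^(t)cos(4t) + K_2e^(t)sin(4t)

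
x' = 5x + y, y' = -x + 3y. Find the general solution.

x(t) = C_1e^(4t) + C_2te^(4t), y(t) = -C_1e^(4t) - C_2te^(4t) + C_2e^(4t)

Coefficient matrix A = [[5, 1], [-1, 3]].
Characteristic polynomial det(A - λI) = λ^2 - 8λ + 16 = 0.
Single eigenvalue λ = 4 with algebraic multiplicity 2.
Eigenvector v = (1,-1); generalized eigenvector w with (A-λI)w=v is (0,1).
General solution: e^(4t)[C_1·v + C_2·(t·v + w)].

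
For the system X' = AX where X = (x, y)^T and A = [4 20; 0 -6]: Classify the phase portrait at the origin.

A = [[4,20],[0,-6]]; det(A-λI) = λ^2 + 2λ - 24.
λ = -6, 4: opposite signs.

saddle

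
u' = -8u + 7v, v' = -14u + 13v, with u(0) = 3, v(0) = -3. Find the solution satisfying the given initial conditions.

Coefficient matrix A = [[-8, 7], [-14, 13]].
Characteristic polynomial det(A - λI) = λ^2 - 5λ - 6 = 0.
Eigenvalues λ = -1, 6.
For λ=-1: (A-λI) row 1 is [-7, 7], so an eigenvector is (1, 1).
For λ=6: (A-λI) row 1 is [-14, 7], so an eigenvector is (1, 2).
General solution: C_1e^(-t)(1,1) + C_2e^(6t)(1,2).
Applying u(0)=3, v(0)=-3 gives C_1=9, C_2=-6.

u(t) = -6e^(6t) + 9e^(-t), v(t) = -12e^(6t) + 9e^(-t)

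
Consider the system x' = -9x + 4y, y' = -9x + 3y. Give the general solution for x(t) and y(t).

x(t) = 2K_1e^(-3t) + 2K_2te^(-3t) + K_2e^(-3t), y(t) = 3K_1e^(-3t) + 3K_2te^(-3t) + 2K_2e^(-3t)

Coefficient matrix A = [[-9, 4], [-9, 3]].
Characteristic polynomial det(A - λI) = λ^2 + 6λ + 9 = 0.
Single eigenvalue λ = -3 with algebraic multiplicity 2.
Eigenvector v = (2,3); generalized eigenvector w with (A-λI)w=v is (1,2).
General solution: e^(-3t)[K_1·v + K_2·(t·v + w)].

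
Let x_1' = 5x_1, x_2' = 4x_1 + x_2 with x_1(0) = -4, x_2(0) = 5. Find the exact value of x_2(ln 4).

A = [[5,0],[4,1]]; eigenvalues λ = 5, 1.
Eigenvectors: (1,1) for λ=5, (0,-1) for λ=1.
From the initial condition, c_1 = -4, c_2 = -9.
x_2(ln 4) = (-4)(4^5)(1) + (-9)(4^1)(-1) = -4060.

-4060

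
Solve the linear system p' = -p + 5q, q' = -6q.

p(t) = C_1e^(-6t) + C_2e^(-t), q(t) = -C_1e^(-6t)

Coefficient matrix A = [[-1, 5], [0, -6]].
Characteristic polynomial det(A - λI) = λ^2 + 7λ + 6 = 0.
Eigenvalues λ = -6, -1.
For λ=-6: (A-λI) row 1 is [5, 5], so an eigenvector is (1, -1).
For λ=-1: (A-λI) row 1 is [0, 5], so an eigenvector is (1, 0).
General solution: C_1e^(-6t)(1,-1) + C_2e^(-t)(1,0).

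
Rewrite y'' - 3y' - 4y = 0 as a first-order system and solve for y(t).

y(t) = K_1e^(4t) + K_2e^(-t)

Let x_1 = y, x_2 = y'. Then x_1' = x_2 and x_2' = 4x_1 + 3x_2.
A = [[0,1],[4,3]]; det(A-λI) = λ^2 - 3λ - 4.
Eigenvalues λ = 4, -1 with eigenvectors (1,4), (1,-1).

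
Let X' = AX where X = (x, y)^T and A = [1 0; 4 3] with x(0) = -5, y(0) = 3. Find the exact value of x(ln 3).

A = [[1,0],[4,3]]; eigenvalues λ = 1, 3.
Eigenvectors: (-1,2) for λ=1, (0,-1) for λ=3.
From the initial condition, c_1 = 5, c_2 = 7.
x(ln 3) = (5)(3^1)(-1) + (7)(3^3)(0) = -15.

-15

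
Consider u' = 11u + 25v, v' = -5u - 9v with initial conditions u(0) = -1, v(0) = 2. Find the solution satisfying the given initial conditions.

Coefficient matrix A = [[11, 25], [-5, -9]].
Characteristic polynomial det(A - λI) = λ^2 - 2λ + 26 = 0.
Eigenvalues λ = 1 ± 5i (complex conjugate pair).
For λ=1+5i: an eigenvector is (1,0) - i(2,-1) = (1 - 2i, 0 + i).
A real fundamental pair from Re and Im of e^((1+5i)t)v: X_1 = e^(t)(cos(5t)·(1,0) + sin(5t)·(2,-1)), X_2 = e^(t)(sin(5t)·(1,0) - cos(5t)·(2,-1)).
General solution: c_1X_1 + c_2X_2.
Applying u(0)=-1, v(0)=2 gives c_1=3, c_2=2.

u(t) = 8e^(t)sin(5t) - e^(t)cos(5t), v(t) = -3e^(t)sin(5t) + 2e^(t)cos(5t)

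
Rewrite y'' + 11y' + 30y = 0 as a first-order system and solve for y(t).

y(t) = c_1e^(-5t) + c_2e^(-6t)

Let x_1 = y, x_2 = y'. Then x_1' = x_2 and x_2' = -30x_1 - 11x_2.
A = [[0,1],[-30,-11]]; det(A-λI) = λ^2 + 11λ + 30.
Eigenvalues λ = -5, -6 with eigenvectors (1,-5), (1,-6).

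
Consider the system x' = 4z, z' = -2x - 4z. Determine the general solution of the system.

x(t) = c_1e^(-2t)sin(2t) - c_1e^(-2t)cos(2t) - c_2e^(-2t)sin(2t) - c_2e^(-2t)cos(2t), z(t) = c_1e^(-2t)cos(2t) + c_2e^(-2t)sin(2t)

Coefficient matrix A = [[0, 4], [-2, -4]].
Characteristic polynomial det(A - λI) = λ^2 + 4λ + 8 = 0.
Eigenvalues λ = -2 ± 2i (complex conjugate pair).
For λ=-2+2i: an eigenvector is (-1,1) - i(1,0) = (-1 - i, 1).
A real fundamental pair from Re and Im of e^((-2+2i)t)v: X_1 = e^(-2t)(cos(2t)·(-1,1) + sin(2t)·(1,0)), X_2 = e^(-2t)(sin(2t)·(-1,1) - cos(2t)·(1,0)).
General solution: c_1X_1 + c_2X_2.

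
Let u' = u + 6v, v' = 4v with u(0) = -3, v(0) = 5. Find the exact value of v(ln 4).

A = [[1,6],[0,4]]; eigenvalues λ = 1, 4.
Eigenvectors: (-1,0) for λ=1, (2,1) for λ=4.
From the initial condition, c_1 = 13, c_2 = 5.
v(ln 4) = (13)(4^1)(0) + (5)(4^4)(1) = 1280.

1280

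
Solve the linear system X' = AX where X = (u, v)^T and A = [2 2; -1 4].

Coefficient matrix A = [[2, 2], [-1, 4]].
Characteristic polynomial det(A - λI) = λ^2 - 6λ + 10 = 0.
Eigenvalues λ = 3 ± i (complex conjugate pair).
For λ=3+i: an eigenvector is (1,0) - i(-1,-1) = (1 + i, 0 + i).
A real fundamental pair from Re and Im of e^((3+i)t)v: X_1 = e^(3t)(cos(t)·(1,0) + sin(t)·(-1,-1)), X_2 = e^(3t)(sin(t)·(1,0) - cos(t)·(-1,-1)).
General solution: C_1X_1 + C_2X_2.

u(t) = -C_1e^(3t)sin(t) + C_1e^(3t)cos(t) + C_2e^(3t)sin(t) + C_2e^(3t)cos(t), v(t) = -C_1e^(3t)sin(t) + C_2e^(3t)cos(t)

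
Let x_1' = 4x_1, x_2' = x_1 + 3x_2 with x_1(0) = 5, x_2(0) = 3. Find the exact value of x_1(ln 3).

405

A = [[4,0],[1,3]]; eigenvalues λ = 4, 3.
Eigenvectors: (-1,-1) for λ=4, (0,1) for λ=3.
From the initial condition, c_1 = -5, c_2 = -2.
x_1(ln 3) = (-5)(3^4)(-1) + (-2)(3^3)(0) = 405.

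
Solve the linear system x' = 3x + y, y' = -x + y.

x(t) = K_1e^(2t) + K_2te^(2t) - K_2e^(2t), y(t) = -K_1e^(2t) - K_2te^(2t) + 2K_2e^(2t)

Coefficient matrix A = [[3, 1], [-1, 1]].
Characteristic polynomial det(A - λI) = λ^2 - 4λ + 4 = 0.
Single eigenvalue λ = 2 with algebraic multiplicity 2.
Eigenvector v = (1,-1); generalized eigenvector w with (A-λI)w=v is (-1,2).
General solution: e^(2t)[K_1·v + K_2·(t·v + w)].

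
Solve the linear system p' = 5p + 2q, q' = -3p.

p(t) = K_1e^(3t) + 2K_2e^(2t), q(t) = -K_1e^(3t) - 3K_2e^(2t)

Coefficient matrix A = [[5, 2], [-3, 0]].
Characteristic polynomial det(A - λI) = λ^2 - 5λ + 6 = 0.
Eigenvalues λ = 3, 2.
For λ=3: (A-λI) row 1 is [2, 2], so an eigenvector is (1, -1).
For λ=2: (A-λI) row 1 is [3, 2], so an eigenvector is (2, -3).
General solution: K_1e^(3t)(1,-1) + K_2e^(2t)(2,-3).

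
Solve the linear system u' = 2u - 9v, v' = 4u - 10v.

Coefficient matrix A = [[2, -9], [4, -10]].
Characteristic polynomial det(A - λI) = λ^2 + 8λ + 16 = 0.
Single eigenvalue λ = -4 with algebraic multiplicity 2.
Eigenvector v = (3,2); generalized eigenvector w with (A-λI)w=v is (-1,-1).
General solution: e^(-4t)[K_1·v + K_2·(t·v + w)].

u(t) = 3K_1e^(-4t) + 3K_2te^(-4t) - K_2e^(-4t), v(t) = 2K_1e^(-4t) + 2K_2te^(-4t) - K_2e^(-4t)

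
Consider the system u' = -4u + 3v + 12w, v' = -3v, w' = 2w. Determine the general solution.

u(t) = C_1e^(-4t) + 3C_2e^(-3t) + 2C_3e^(2t), v(t) = C_2e^(-3t), w(t) = C_3e^(2t)

Coefficient matrix A = [[-4, 3, 12], [0, -3, 0], [0, 0, 2]].
det(A - λI) = 0 gives eigenvalues λ = -4, -3, 2.
For λ=-4: eigenvector (1,0,0).
For λ=-3: eigenvector (3,1,0).
For λ=2: eigenvector (2,0,1).
General solution: C_1e^(-4t)(1,0,0) + C_2e^(-3t)(3,1,0) + C_3e^(2t)(2,0,1).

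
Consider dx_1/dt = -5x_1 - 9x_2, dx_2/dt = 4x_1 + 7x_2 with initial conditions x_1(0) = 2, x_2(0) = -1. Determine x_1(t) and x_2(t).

x_1(t) = -3te^(t) + 2e^(t), x_2(t) = 2te^(t) - e^(t)

Coefficient matrix A = [[-5, -9], [4, 7]].
Characteristic polynomial det(A - λI) = λ^2 - 2λ + 1 = 0.
Single eigenvalue λ = 1 with algebraic multiplicity 2.
Eigenvector v = (3,-2); generalized eigenvector w with (A-λI)w=v is (-2,1).
General solution: e^(t)[c_1·v + c_2·(t·v + w)].
Applying x_1(0)=2, x_2(0)=-1 gives c_1=0, c_2=-1.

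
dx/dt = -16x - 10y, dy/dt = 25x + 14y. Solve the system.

x(t) = K_1e^(-t)sin(5t) - K_1e^(-t)cos(5t) - K_2e^(-t)sin(5t) - K_2e^(-t)cos(5t), y(t) = -2K_1e^(-t)sin(5t) + K_1e^(-t)cos(5t) + K_2e^(-t)sin(5t) + 2K_2e^(-t)cos(5t)

Coefficient matrix A = [[-16, -10], [25, 14]].
Characteristic polynomial det(A - λI) = λ^2 + 2λ + 26 = 0.
Eigenvalues λ = -1 ± 5i (complex conjugate pair).
For λ=-1+5i: an eigenvector is (-1,1) - i(1,-2) = (-1 - i, 1 + 2i).
A real fundamental pair from Re and Im of e^((-1+5i)t)v: X_1 = e^(-t)(cos(5t)·(-1,1) + sin(5t)·(1,-2)), X_2 = e^(-t)(sin(5t)·(-1,1) - cos(5t)·(1,-2)).
General solution: K_1X_1 + K_2X_2.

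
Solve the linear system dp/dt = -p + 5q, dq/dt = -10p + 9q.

p(t) = c_1e^(4t)cos(5t) + c_2e^(4t)sin(5t), q(t) = -c_1e^(4t)sin(5t) + c_1e^(4t)cos(5t) + c_2e^(4t)sin(5t) + c_2e^(4t)cos(5t)

Coefficient matrix A = [[-1, 5], [-10, 9]].
Characteristic polynomial det(A - λI) = λ^2 - 8λ + 41 = 0.
Eigenvalues λ = 4 ± 5i (complex conjugate pair).
For λ=4+5i: an eigenvector is (1,1) - i(0,-1) = (1, 1 + i).
A real fundamental pair from Re and Im of e^((4+5i)t)v: X_1 = e^(4t)(cos(5t)·(1,1) + sin(5t)·(0,-1)), X_2 = e^(4t)(sin(5t)·(1,1) - cos(5t)·(0,-1)).
General solution: c_1X_1 + c_2X_2.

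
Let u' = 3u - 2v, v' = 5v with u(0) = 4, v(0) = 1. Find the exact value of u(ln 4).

-704

A = [[3,-2],[0,5]]; eigenvalues λ = 5, 3.
Eigenvectors: (1,-1) for λ=5, (-1,0) for λ=3.
From the initial condition, c_1 = -1, c_2 = -5.
u(ln 4) = (-1)(4^5)(1) + (-5)(4^3)(-1) = -704.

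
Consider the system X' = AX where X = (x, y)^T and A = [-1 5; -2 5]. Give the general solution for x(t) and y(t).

Coefficient matrix A = [[-1, 5], [-2, 5]].
Characteristic polynomial det(A - λI) = λ^2 - 4λ + 5 = 0.
Eigenvalues λ = 2 ± i (complex conjugate pair).
For λ=2+i: an eigenvector is (1,1) - i(2,1) = (1 - 2i, 1 - i).
A real fundamental pair from Re and Im of e^((2+i)t)v: X_1 = e^(2t)(cos(t)·(1,1) + sin(t)·(2,1)), X_2 = e^(2t)(sin(t)·(1,1) - cos(t)·(2,1)).
General solution: C_1X_1 + C_2X_2.

x(t) = 2C_1e^(2t)sin(t) + C_1e^(2t)cos(t) + C_2e^(2t)sin(t) - 2C_2e^(2t)cos(t), y(t) = C_1e^(2t)sin(t) + C_1e^(2t)cos(t) + C_2e^(2t)sin(t) - C_2e^(2t)cos(t)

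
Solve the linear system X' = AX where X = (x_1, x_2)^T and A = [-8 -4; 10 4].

x_1(t) = K_1e^(-2t)sin(2t) + K_1e^(-2t)cos(2t) + K_2e^(-2t)sin(2t) - K_2e^(-2t)cos(2t), x_2(t) = -K_1e^(-2t)sin(2t) - 2K_1e^(-2t)cos(2t) - 2K_2e^(-2t)sin(2t) + K_2e^(-2t)cos(2t)

Coefficient matrix A = [[-8, -4], [10, 4]].
Characteristic polynomial det(A - λI) = λ^2 + 4λ + 8 = 0.
Eigenvalues λ = -2 ± 2i (complex conjugate pair).
For λ=-2+2i: an eigenvector is (1,-2) - i(1,-1) = (1 - i, -2 + i).
A real fundamental pair from Re and Im of e^((-2+2i)t)v: X_1 = e^(-2t)(cos(2t)·(1,-2) + sin(2t)·(1,-1)), X_2 = e^(-2t)(sin(2t)·(1,-2) - cos(2t)·(1,-1)).
General solution: K_1X_1 + K_2X_2.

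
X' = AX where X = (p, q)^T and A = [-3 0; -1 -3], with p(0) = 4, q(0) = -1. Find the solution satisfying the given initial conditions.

p(t) = 4e^(-3t), q(t) = -4te^(-3t) - e^(-3t)

Coefficient matrix A = [[-3, 0], [-1, -3]].
Characteristic polynomial det(A - λI) = λ^2 + 6λ + 9 = 0.
Single eigenvalue λ = -3 with algebraic multiplicity 2.
Eigenvector v = (0,1); generalized eigenvector w with (A-λI)w=v is (-1,-1).
General solution: e^(-3t)[c_1·v + c_2·(t·v + w)].
Applying p(0)=4, q(0)=-1 gives c_1=-5, c_2=-4.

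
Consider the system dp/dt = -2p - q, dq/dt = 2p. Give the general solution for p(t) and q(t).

Coefficient matrix A = [[-2, -1], [2, 0]].
Characteristic polynomial det(A - λI) = λ^2 + 2λ + 2 = 0.
Eigenvalues λ = -1 ± i (complex conjugate pair).
For λ=-1+i: an eigenvector is (-1,1) - i(0,-1) = (-1, 1 + i).
A real fundamental pair from Re and Im of e^((-1+i)t)v: X_1 = e^(-t)(cos(t)·(-1,1) + sin(t)·(0,-1)), X_2 = e^(-t)(sin(t)·(-1,1) - cos(t)·(0,-1)).
General solution: K_1X_1 + K_2X_2.

p(t) = -K_1e^(-t)cos(t) - K_2e^(-t)sin(t), q(t) = -K_1e^(-t)sin(t) + K_1e^(-t)cos(t) + K_2e^(-t)sin(t) + K_2e^(-t)cos(t)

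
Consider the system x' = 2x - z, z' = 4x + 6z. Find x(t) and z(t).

x(t) = -C_1e^(4t) - C_2te^(4t), z(t) = 2C_1e^(4t) + 2C_2te^(4t) + C_2e^(4t)

Coefficient matrix A = [[2, -1], [4, 6]].
Characteristic polynomial det(A - λI) = λ^2 - 8λ + 16 = 0.
Single eigenvalue λ = 4 with algebraic multiplicity 2.
Eigenvector v = (-1,2); generalized eigenvector w with (A-λI)w=v is (0,1).
General solution: e^(4t)[C_1·v + C_2·(t·v + w)].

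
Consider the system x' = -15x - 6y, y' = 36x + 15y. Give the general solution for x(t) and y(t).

Coefficient matrix A = [[-15, -6], [36, 15]].
Characteristic polynomial det(A - λI) = λ^2 - 9 = 0.
Eigenvalues λ = -3, 3.
For λ=-3: (A-λI) row 1 is [-12, -6], so an eigenvector is (1, -2).
For λ=3: (A-λI) row 1 is [-18, -6], so an eigenvector is (1, -3).
General solution: C_1e^(-3t)(1,-2) + C_2e^(3t)(1,-3).

x(t) = C_1e^(-3t) + C_2e^(3t), y(t) = -2C_1e^(-3t) - 3C_2e^(3t)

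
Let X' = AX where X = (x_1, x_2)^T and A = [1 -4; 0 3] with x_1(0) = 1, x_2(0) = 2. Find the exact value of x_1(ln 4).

A = [[1,-4],[0,3]]; eigenvalues λ = 1, 3.
Eigenvectors: (1,0) for λ=1, (-2,1) for λ=3.
From the initial condition, c_1 = 5, c_2 = 2.
x_1(ln 4) = (5)(4^1)(1) + (2)(4^3)(-2) = -236.

-236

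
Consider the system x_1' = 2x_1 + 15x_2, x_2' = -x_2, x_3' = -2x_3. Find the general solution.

x_1(t) = -5K_2e^(-t) + K_3e^(2t), x_2(t) = K_2e^(-t), x_3(t) = K_1e^(-2t)

Coefficient matrix A = [[2, 15, 0], [0, -1, 0], [0, 0, -2]].
det(A - λI) = 0 gives eigenvalues λ = -2, -1, 2.
For λ=-2: eigenvector (0,0,1).
For λ=-1: eigenvector (-5,1,0).
For λ=2: eigenvector (1,0,0).
General solution: K_1e^(-2t)(0,0,1) + K_2e^(-t)(-5,1,0) + K_3e^(2t)(1,0,0).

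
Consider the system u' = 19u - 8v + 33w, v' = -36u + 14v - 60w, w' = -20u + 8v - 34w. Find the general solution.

Coefficient matrix A = [[19, -8, 33], [-36, 14, -60], [-20, 8, -34]].
det(A - λI) = 0 gives eigenvalues λ = -2, -1, 2.
For λ=-2: eigenvector (2,-3,-2).
For λ=-1: eigenvector (5,-4,-4).
For λ=2: eigenvector (-1,2,1).
General solution: K_1e^(-2t)(2,-3,-2) + K_2e^(-t)(5,-4,-4) + K_3e^(2t)(-1,2,1).

u(t) = 2K_1e^(-2t) + 5K_2e^(-t) - K_3e^(2t), v(t) = -3K_1e^(-2t) - 4K_2e^(-t) + 2K_3e^(2t), w(t) = -2K_1e^(-2t) - 4K_2e^(-t) + K_3e^(2t)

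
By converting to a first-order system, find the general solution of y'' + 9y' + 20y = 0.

y(t) = c_1e^(-5t) + c_2e^(-4t)

Let x_1 = y, x_2 = y'. Then x_1' = x_2 and x_2' = -20x_1 - 9x_2.
A = [[0,1],[-20,-9]]; det(A-λI) = λ^2 + 9λ + 20.
Eigenvalues λ = -5, -4 with eigenvectors (1,-5), (1,-4).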